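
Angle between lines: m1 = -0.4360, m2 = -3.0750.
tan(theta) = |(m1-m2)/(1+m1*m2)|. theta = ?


m1-m2 = 2.639
1+m1*m2 = 2.3407
tan(theta) = |2.639/2.3407| = 1.127441
theta = arctan(|2.639/2.3407|) = 48.4281 degrees (acute angle)

48.4281 degrees


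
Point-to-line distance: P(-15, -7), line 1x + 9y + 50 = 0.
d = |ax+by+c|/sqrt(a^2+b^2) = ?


|1*(-15) + 9*(-7) + 50| = |-28| = 28
sqrt(1 + 81) = sqrt(82) = 9.0554
d = 28/sqrt(82) = 3.0921

3.0921


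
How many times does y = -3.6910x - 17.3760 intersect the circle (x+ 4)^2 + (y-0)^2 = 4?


Substitute y = -3.6910x - 17.3760: (x+ 4)^2 + (-3.6910x- 17.3760-0)^2 = 4
Expand to Ax^2 + Bx + C = 0, where b-k = -17.376
A = 1+m^2 = 14.623481
B = 2(m(b-k) - h) = 2(-3.6910*(-17.376) + 4) = 136.269632
C = h^2 + (b-k)^2 - r^2 = 16 + 301.925376 - 4 = 313.925376
disc = B^2-4AC = 18569.4126 - 18362.7271 = 206.6855
disc > 0

2 intersection points


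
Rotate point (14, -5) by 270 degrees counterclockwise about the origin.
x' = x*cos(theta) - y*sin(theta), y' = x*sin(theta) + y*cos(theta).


cos(270) = 0, sin(270) = -1
x' = 14*0 + 5*(-1) = -5
y' = 14*(-1) - 5*0 = -14

(-5, -14)


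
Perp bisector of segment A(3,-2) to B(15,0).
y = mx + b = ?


Midpoint = (9, -1)
Slope of AB = dy/dx = 2/12 = 0.1667
Perp slope = -dx/dy = -12/2 = -6.0000
b = My - (perp slope)*Mx = -1 + (12*9)/2 = -1 + 54.0000 = 53.0000

y = -6.0000x + 53.0000


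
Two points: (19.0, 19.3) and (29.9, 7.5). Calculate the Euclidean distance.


dx = 29.9 - 19.0 = 10.9
dy = 7.5 - 19.3 = -11.8
d = sqrt(118.81 + 139.24) = sqrt(258.05) = 16.0639

16.0639


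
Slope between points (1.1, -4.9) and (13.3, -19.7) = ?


dy = -19.7 + 4.9 = -14.8
dx = 13.3 - 1.1 = 12.2
m = -14.8/12.2 = -1.2131

m = -1.2131


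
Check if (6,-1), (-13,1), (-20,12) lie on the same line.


6*(1-12) - 13*(12+ 1) - 20*(-1-1)
= -66 - 169 + 40 = -195

No, not collinear (determinant = -195)


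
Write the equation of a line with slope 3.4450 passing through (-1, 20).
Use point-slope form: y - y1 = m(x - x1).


y - 20 = 3.4450(x + 1)
y = 3.4450x + 20 - 3.4450*(-1)
y = 3.4450x + 23.4450

y = 3.4450x + 23.4450


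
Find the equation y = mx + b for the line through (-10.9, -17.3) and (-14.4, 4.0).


m = (21.3)/(-3.5) = -6.0857
b = y1 - m*x1 = -17.3 - (21.3*(-10.9))/(-3.5) = -17.3 - 66.3343 = -83.6343

y = -6.0857x - 83.6343


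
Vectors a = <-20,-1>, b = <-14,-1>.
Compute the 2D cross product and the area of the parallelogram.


cross = -20*(-1) + 1*(-14) = 20 - 14 = 6
Parallelogram area = |6| = 6

cross = 6, parallelogram area = 6


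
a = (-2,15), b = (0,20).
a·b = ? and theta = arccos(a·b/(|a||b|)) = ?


a·b = -2*0 + 15*20 = 0 + 300 = 300
|a| = sqrt(4+225) = 15.1327
|b| = sqrt(0+400) = 20.0000
cos(theta) = 300/(sqrt(229)*sqrt(400)) = 300/sqrt(91600) = 0.991228
theta = arccos(300/sqrt(91600)) = 7.5946 degrees

a·b = 300, theta = 7.5946 deg


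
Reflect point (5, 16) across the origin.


Reflection rule for origin: (-x, -y)
(5, 16) -> (-5, -16)

(-5, -16)


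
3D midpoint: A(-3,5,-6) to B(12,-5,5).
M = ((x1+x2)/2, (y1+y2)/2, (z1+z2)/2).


Mx = (-3+12)/2 = 4.5000
My = (5- 5)/2 = 0
Mz = (-6+5)/2 = -0.5000

M = (4.5000, 0, -0.5000)


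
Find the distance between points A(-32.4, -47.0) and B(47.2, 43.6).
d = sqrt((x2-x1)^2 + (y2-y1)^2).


dx = 47.2 + 32.4 = 79.6
dy = 43.6 + 47.0 = 90.6
d = sqrt(6336.16 + 8208.36) = sqrt(14544.52) = 120.6007

120.6007


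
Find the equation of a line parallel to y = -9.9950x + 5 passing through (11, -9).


Parallel lines have equal slopes.
m2 = -9.9950
b2 = -9 + 9.9950*11 = 100.9450

y = -9.9950x + 100.9450


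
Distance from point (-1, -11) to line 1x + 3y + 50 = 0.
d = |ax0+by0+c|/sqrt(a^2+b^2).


|1*(-1) + 3*(-11) + 50| = |16| = 16
sqrt(1 + 9) = sqrt(10) = 3.1623
d = 16/sqrt(10) = 5.0596

5.0596


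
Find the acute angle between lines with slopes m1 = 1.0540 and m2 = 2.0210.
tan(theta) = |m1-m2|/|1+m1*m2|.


m1-m2 = -0.967
1+m1*m2 = 3.130134
tan(theta) = |-0.967/3.130134| = 0.308932
theta = arctan(|-0.967/3.130134|) = 17.1676 degrees (acute angle)

17.1676 degrees


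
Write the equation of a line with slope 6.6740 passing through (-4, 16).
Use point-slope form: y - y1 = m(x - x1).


y - 16 = 6.6740(x + 4)
y = 6.6740x + 16 - 6.6740*(-4)
y = 6.6740x + 42.6960

y = 6.6740x + 42.6960


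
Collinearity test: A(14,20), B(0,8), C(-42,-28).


14*(8+ 28) + 0*(-28-20) - 42*(20-8)
= 504 + 0 - 504 = 0

Yes, collinear (determinant = 0)


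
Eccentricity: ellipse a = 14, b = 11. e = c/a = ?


c = sqrt(196-121) = sqrt(75) = 8.6603
e = c/a = sqrt(75)/14 = 0.6186

e = 0.6186


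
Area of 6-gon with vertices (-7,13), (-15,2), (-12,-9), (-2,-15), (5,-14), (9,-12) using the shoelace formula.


sum(xi*y_{i+1}) = -7*2 - 15*(-9) - 12*(-15) - 2*(-14) + 5*(-12) + 9*13 = 386
sum(yi*x_{i+1}) = 13*(-15) + 2*(-12) - 9*(-2) - 15*5 - 14*9 - 12*(-7) = -318
Area = |386 + 318|/2 = 704/2 = 352.0000

352.0000 sq units


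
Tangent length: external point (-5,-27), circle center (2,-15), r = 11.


d = sqrt((-5-2)^2 + (-27+ 15)^2) = sqrt(49+144) = 13.8924
L = sqrt(193.0000 - 121) = sqrt(72.0000) = 8.4853

8.4853


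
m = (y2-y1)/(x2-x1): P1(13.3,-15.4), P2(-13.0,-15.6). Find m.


dy = -15.6 + 15.4 = -0.2
dx = -13.0 - 13.3 = -26.3
m = -0.2/(-26.3) = 0.0076

m = 0.0076


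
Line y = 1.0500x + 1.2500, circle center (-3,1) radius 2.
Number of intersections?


Substitute y = 1.0500x + 1.2500: (x+ 3)^2 + (1.0500x+1.2500-1)^2 = 4
Expand to Ax^2 + Bx + C = 0, where b-k = 0.25
A = 1+m^2 = 2.1025
B = 2(m(b-k) - h) = 2(1.0500*0.25 + 3) = 6.525
C = h^2 + (b-k)^2 - r^2 = 9 + 0.0625 - 4 = 5.0625
disc = B^2-4AC = 42.5756 - 42.5756 = 0
disc = 0

1 intersection point (tangent)


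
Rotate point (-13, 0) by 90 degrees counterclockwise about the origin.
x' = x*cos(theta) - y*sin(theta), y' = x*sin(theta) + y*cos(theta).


cos(90) = 0, sin(90) = 1
x' = -13*0 - 0*1 = 0
y' = -13*1 + 0*0 = -13

(0, -13)


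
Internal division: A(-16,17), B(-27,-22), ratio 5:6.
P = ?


Px = (5*(-27) + 6*(-16))/11 = -231/11 = -21.0000
Py = (5*(-22) + 6*17)/11 = -8/11 = -0.7273

P = (-21.0000, -0.7273)


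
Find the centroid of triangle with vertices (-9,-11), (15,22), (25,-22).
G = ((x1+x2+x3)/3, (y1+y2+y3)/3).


Gx = (-9+15+25)/3 = 31/3 = 10.3333
Gy = (-11+22- 22)/3 = -11/3 = -3.6667

G = (10.3333, -3.6667)


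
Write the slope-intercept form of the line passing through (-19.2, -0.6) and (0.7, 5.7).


m = (6.3)/(19.9) = 0.3166
b = y1 - m*x1 = -0.6 - (6.3*(-19.2))/(19.9) = -0.6 + 6.0784 = 5.4784

y = 0.3166x + 5.4784


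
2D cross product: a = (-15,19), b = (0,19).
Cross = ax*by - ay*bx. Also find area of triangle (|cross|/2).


cross = -15*19 - 19*0 = -285 - 0 = -285
Triangle area = |-285|/2 = 285/2 = 142.5000

cross = -285, triangle area = 142.5000


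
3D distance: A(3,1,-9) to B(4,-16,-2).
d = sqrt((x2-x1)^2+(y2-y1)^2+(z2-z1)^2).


dx=1, dy=-17, dz=7
d = sqrt(1+289+49) = sqrt(339) = 18.4120

18.4120


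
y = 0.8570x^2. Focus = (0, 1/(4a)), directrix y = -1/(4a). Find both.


a = 0.8570
1/(4a) = 0.2917
Focus = (0, 0.2917)
Directrix: y = -0.2917

Focus = (0, 0.2917), Directrix: y = -0.2917


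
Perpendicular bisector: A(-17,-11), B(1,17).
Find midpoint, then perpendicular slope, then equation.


Midpoint = (-8, 3)
Slope of AB = dy/dx = 28/18 = 1.5556
Perp slope = -dx/dy = -18/28 = -0.6429
b = My - (perp slope)*Mx = 3 + (18*(-8))/28 = 3 - 5.1429 = -2.1429

y = -0.6429x - 2.1429


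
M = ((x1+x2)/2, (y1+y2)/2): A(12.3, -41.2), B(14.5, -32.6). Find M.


Mx = (12.3 + 14.5)/2 = 26.8/2 = 13.4000
My = (-41.2 - 32.6)/2 = -73.8/2 = -36.9000

(13.4000, -36.9000)


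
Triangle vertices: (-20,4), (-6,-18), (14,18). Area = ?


-20*(-18-18) = 720
-6*(18-4) = -84
14*(4+ 18) = 308
sum = 944
Area = |944|/2 = 472.0000

472.0000 sq units


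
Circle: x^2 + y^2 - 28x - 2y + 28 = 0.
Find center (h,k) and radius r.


h = -D/2 = 28/2 = 14
k = -E/2 = 2/2 = 1
r^2 = h^2 + k^2 - F = 196 + 1 - 28 = 169
r = 13

Center (14, 1), radius = 13


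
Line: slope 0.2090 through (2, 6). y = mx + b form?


y - 6 = 0.2090(x - 2)
y = 0.2090x + 6 - 0.2090*2
y = 0.2090x + 5.5820

y = 0.2090x + 5.5820


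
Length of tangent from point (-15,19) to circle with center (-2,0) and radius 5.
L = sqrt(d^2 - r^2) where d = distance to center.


d = sqrt((-15+ 2)^2 + (19-0)^2) = sqrt(169+361) = 23.0217
L = sqrt(530.0000 - 25) = sqrt(505.0000) = 22.4722

22.4722


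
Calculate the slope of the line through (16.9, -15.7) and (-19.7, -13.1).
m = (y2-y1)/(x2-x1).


dy = -13.1 + 15.7 = 2.6
dx = -19.7 - 16.9 = -36.6
m = 2.6/(-36.6) = -0.0710

m = -0.0710


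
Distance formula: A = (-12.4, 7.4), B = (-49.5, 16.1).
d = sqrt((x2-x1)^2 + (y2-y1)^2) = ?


dx = -49.5 + 12.4 = -37.1
dy = 16.1 - 7.4 = 8.7
d = sqrt(1376.41 + 75.69) = sqrt(1452.1) = 38.1064

38.1064


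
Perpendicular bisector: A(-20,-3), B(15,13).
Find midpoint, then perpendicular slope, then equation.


Midpoint = (-2.5, 5)
Slope of AB = dy/dx = 16/35 = 0.4571
Perp slope = -dx/dy = -35/16 = -2.1875
b = My - (perp slope)*Mx = 5 + (35*(-2.5))/16 = 5 - 5.4688 = -0.4688

y = -2.1875x - 0.4688


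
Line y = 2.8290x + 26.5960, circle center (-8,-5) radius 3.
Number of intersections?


Substitute y = 2.8290x + 26.5960: (x+ 8)^2 + (2.8290x+26.5960+ 5)^2 = 9
Expand to Ax^2 + Bx + C = 0, where b-k = 31.596
A = 1+m^2 = 9.003241
B = 2(m(b-k) - h) = 2(2.8290*31.596 + 8) = 194.770168
C = h^2 + (b-k)^2 - r^2 = 64 + 998.307216 - 9 = 1053.307216
disc = B^2-4AC = 37935.4183 - 37932.7149 = 2.7034
disc > 0

2 intersection points


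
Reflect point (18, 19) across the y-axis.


Reflection rule for y-axis: (-x, y)
(18, 19) -> (-18, 19)

(-18, 19)


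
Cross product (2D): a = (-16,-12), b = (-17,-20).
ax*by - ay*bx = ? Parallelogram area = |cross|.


cross = -16*(-20) + 12*(-17) = 320 - 204 = 116
Parallelogram area = |116| = 116

cross = 116, parallelogram area = 116


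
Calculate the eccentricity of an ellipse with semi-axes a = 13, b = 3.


c = sqrt(169-9) = sqrt(160) = 12.6491
e = c/a = sqrt(160)/13 = 0.9730

e = 0.9730


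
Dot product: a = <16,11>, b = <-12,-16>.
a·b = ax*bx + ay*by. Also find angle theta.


a·b = 16*(-12) + 11*(-16) = -192 - 176 = -368
|a| = sqrt(256+121) = 19.4165
|b| = sqrt(144+256) = 20.0000
cos(theta) = -368/(sqrt(377)*sqrt(400)) = -368/sqrt(150800) = -0.947648
theta = arccos(-368/sqrt(150800)) = 161.3784 degrees

a·b = -368, theta = 161.3784 deg


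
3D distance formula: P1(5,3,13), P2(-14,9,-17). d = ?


dx=-19, dy=6, dz=-30
d = sqrt(361+36+900) = sqrt(1297) = 36.0139

36.0139


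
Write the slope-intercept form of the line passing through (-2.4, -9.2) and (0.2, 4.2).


m = (13.4)/(2.6) = 5.1538
b = y1 - m*x1 = -9.2 - (13.4*(-2.4))/(2.6) = -9.2 + 12.3692 = 3.1692

y = 5.1538x + 3.1692


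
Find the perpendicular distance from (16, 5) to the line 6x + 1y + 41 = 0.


|6*16 + 1*5 + 41| = |142| = 142
sqrt(36 + 1) = sqrt(37) = 6.0828
d = 142/sqrt(37) = 23.3447

23.3447


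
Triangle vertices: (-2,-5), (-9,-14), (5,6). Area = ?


-2*(-14-6) = 40
-9*(6+ 5) = -99
5*(-5+ 14) = 45
sum = -14
Area = |-14|/2 = 7.0000

7.0000 sq units


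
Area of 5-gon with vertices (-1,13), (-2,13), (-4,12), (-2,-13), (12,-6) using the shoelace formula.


sum(xi*y_{i+1}) = -1*13 - 2*12 - 4*(-13) - 2*(-6) + 12*13 = 183
sum(yi*x_{i+1}) = 13*(-2) + 13*(-4) + 12*(-2) - 13*12 - 6*(-1) = -252
Area = |183 + 252|/2 = 435/2 = 217.5000

217.5000 sq units


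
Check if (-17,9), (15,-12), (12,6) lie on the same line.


-17*(-12-6) + 15*(6-9) + 12*(9+ 12)
= 306 - 45 + 252 = 513

No, not collinear (determinant = 513)


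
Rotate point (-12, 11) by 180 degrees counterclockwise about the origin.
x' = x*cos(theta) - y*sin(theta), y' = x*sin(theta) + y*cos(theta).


cos(180) = -1, sin(180) = 0
x' = -12*(-1) - 11*0 = 12
y' = -12*0 + 11*(-1) = -11

(12, -11)


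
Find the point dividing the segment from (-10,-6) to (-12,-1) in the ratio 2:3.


Px = (2*(-12) + 3*(-10))/5 = -54/5 = -10.8000
Py = (2*(-1) + 3*(-6))/5 = -20/5 = -4.0000

P = (-10.8000, -4.0000)


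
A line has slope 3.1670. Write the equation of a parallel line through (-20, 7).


Parallel lines have equal slopes.
m2 = 3.1670
b2 = 7 - 3.1670*(-20) = 70.3400

y = 3.1670x + 70.3400


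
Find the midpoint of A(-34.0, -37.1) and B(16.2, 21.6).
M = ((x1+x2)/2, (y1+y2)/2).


Mx = (-34.0 + 16.2)/2 = -17.8/2 = -8.9000
My = (-37.1 + 21.6)/2 = -15.5/2 = -7.7500

(-8.9000, -7.7500)


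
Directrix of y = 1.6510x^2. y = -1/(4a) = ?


a = 1.6510
1/(4a) = 0.1514
directrix: y = -0.1514 = -0.1514

y = -0.1514


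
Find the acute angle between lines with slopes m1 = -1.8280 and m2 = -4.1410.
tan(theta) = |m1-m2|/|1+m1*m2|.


m1-m2 = 2.313
1+m1*m2 = 8.569748
tan(theta) = |2.313/8.569748| = 0.269903
theta = arctan(|2.313/8.569748|) = 15.1044 degrees (acute angle)

15.1044 degrees


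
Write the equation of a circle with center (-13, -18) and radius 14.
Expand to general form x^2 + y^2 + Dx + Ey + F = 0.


(x+ 13)^2 + (y+ 18)^2 = 14^2
D = -2h = 26, E = -2k = 36
F = h^2+k^2-r^2 = 169+324-196 = 297

x^2 + y^2 + 26x + 36y + 297 = 0


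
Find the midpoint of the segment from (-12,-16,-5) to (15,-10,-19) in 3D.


Mx = (-12+15)/2 = 1.5000
My = (-16- 10)/2 = -13.0000
Mz = (-5- 19)/2 = -12.0000

M = (1.5000, -13.0000, -12.0000)


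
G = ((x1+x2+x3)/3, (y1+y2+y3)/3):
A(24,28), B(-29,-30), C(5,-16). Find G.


Gx = (24- 29+5)/3 = 0/3 = 0
Gy = (28- 30- 16)/3 = -18/3 = -6.0000

G = (0, -6.0000)


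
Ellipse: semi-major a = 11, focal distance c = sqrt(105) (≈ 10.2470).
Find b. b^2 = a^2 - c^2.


b^2 = 11^2 - (sqrt(105))^2 = 121 - 105 = 16
b = sqrt(16) = 4

b = 4


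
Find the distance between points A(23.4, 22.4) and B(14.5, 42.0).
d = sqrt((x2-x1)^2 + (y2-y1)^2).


dx = 14.5 - 23.4 = -8.9
dy = 42.0 - 22.4 = 19.6
d = sqrt(79.21 + 384.16) = sqrt(463.37) = 21.5260

21.5260


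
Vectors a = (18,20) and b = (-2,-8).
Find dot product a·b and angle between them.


a·b = 18*(-2) + 20*(-8) = -36 - 160 = -196
|a| = sqrt(324+400) = 26.9072
|b| = sqrt(4+64) = 8.2462
cos(theta) = -196/(sqrt(724)*sqrt(68)) = -196/sqrt(49232) = -0.883349
theta = arccos(-196/sqrt(49232)) = 152.0490 degrees

a·b = -196, theta = 152.0490 deg


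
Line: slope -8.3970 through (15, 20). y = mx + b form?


y - 20 = -8.3970(x - 15)
y = -8.3970x + 20 + 8.3970*15
y = -8.3970x + 145.9550

y = -8.3970x + 145.9550


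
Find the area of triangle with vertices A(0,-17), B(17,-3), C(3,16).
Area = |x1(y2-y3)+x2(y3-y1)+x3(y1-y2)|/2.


0*(-3-16) = 0
17*(16+ 17) = 561
3*(-17+ 3) = -42
sum = 519
Area = |519|/2 = 259.5000

259.5000 sq units


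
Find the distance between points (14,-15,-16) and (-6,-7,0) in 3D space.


dx=-20, dy=8, dz=16
d = sqrt(400+64+256) = sqrt(720) = 26.8328

26.8328


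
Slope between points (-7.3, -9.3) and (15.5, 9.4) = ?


dy = 9.4 + 9.3 = 18.7
dx = 15.5 + 7.3 = 22.8
m = 18.7/22.8 = 0.8202

m = 0.8202


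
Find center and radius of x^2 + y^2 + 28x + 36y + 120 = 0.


h = -D/2 = -28/2 = -14
k = -E/2 = -36/2 = -18
r^2 = h^2 + k^2 - F = 196 + 324 - 120 = 400
r = 20

Center (-14, -18), radius = 20


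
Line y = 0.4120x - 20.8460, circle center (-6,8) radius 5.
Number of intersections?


Substitute y = 0.4120x - 20.8460: (x+ 6)^2 + (0.4120x- 20.8460-8)^2 = 25
Expand to Ax^2 + Bx + C = 0, where b-k = -28.846
A = 1+m^2 = 1.169744
B = 2(m(b-k) - h) = 2(0.4120*(-28.846) + 6) = -11.769104
C = h^2 + (b-k)^2 - r^2 = 36 + 832.091716 - 25 = 843.091716
disc = B^2-4AC = 138.5118 - 3944.8059 = -3806.2941
disc < 0

0 intersection points


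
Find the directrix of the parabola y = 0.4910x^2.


a = 0.4910
1/(4a) = 0.5092
directrix: y = -0.5092 = -0.5092

y = -0.5092


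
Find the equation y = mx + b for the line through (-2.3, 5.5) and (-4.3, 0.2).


m = (-5.3)/(-2.0) = 2.6500
b = y1 - m*x1 = 5.5 - (-5.3*(-2.3))/(-2.0) = 5.5 + 6.0950 = 11.5950

y = 2.6500x + 11.5950


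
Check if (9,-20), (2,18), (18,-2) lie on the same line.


9*(18+ 2) + 2*(-2+ 20) + 18*(-20-18)
= 180 + 36 - 684 = -468

No, not collinear (determinant = -468)


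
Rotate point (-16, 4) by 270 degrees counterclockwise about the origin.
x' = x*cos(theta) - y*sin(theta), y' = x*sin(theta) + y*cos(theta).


cos(270) = 0, sin(270) = -1
x' = -16*0 - 4*(-1) = 4
y' = -16*(-1) + 4*0 = 16

(4, 16)


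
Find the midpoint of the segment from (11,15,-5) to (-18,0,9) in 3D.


Mx = (11- 18)/2 = -3.5000
My = (15+0)/2 = 7.5000
Mz = (-5+9)/2 = 2.0000

M = (-3.5000, 7.5000, 2.0000)


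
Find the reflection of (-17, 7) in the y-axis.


Reflection rule for y-axis: (-x, y)
(-17, 7) -> (17, 7)

(17, 7)


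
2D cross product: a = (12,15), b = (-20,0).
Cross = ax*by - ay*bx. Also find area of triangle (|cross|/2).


cross = 12*0 - 15*(-20) = 0 + 300 = 300
Triangle area = |300|/2 = 300/2 = 150.0000

cross = 300, triangle area = 150.0000


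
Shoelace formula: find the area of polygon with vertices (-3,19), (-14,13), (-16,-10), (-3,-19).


sum(xi*y_{i+1}) = -3*13 - 14*(-10) - 16*(-19) - 3*19 = 348
sum(yi*x_{i+1}) = 19*(-14) + 13*(-16) - 10*(-3) - 19*(-3) = -387
Area = |348 + 387|/2 = 735/2 = 367.5000

367.5000 sq units


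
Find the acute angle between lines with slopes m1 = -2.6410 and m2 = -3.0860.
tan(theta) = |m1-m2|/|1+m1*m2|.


m1-m2 = 0.445
1+m1*m2 = 9.150126
tan(theta) = |0.445/9.150126| = 0.048633
theta = arctan(|0.445/9.150126|) = 2.7843 degrees (acute angle)

2.7843 degrees


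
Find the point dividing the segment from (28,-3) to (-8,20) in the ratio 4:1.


Px = (4*(-8) + 1*28)/5 = -4/5 = -0.8000
Py = (4*20 + 1*(-3))/5 = 77/5 = 15.4000

P = (-0.8000, 15.4000)


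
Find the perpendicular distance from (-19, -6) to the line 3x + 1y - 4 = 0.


|3*(-19) + 1*(-6) - 4| = |-67| = 67
sqrt(9 + 1) = sqrt(10) = 3.1623
d = 67/sqrt(10) = 21.1873

21.1873


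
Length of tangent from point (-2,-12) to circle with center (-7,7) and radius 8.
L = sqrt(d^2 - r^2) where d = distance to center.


d = sqrt((-2+ 7)^2 + (-12-7)^2) = sqrt(25+361) = 19.6469
L = sqrt(386.0000 - 64) = sqrt(322.0000) = 17.9444

17.9444


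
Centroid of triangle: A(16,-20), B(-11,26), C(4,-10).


Gx = (16- 11+4)/3 = 9/3 = 3.0000
Gy = (-20+26- 10)/3 = -4/3 = -1.3333

G = (3.0000, -1.3333)


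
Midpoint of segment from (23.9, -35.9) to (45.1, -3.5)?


Mx = (23.9 + 45.1)/2 = 69.0/2 = 34.5000
My = (-35.9 - 3.5)/2 = -39.4/2 = -19.7000

(34.5000, -19.7000)


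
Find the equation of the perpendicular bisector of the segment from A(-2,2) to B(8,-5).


Midpoint = (3, -1.5)
Slope of AB = dy/dx = -7/10 = -0.7000
Perp slope = -dx/dy = 10/7 = 1.4286
b = My - (perp slope)*Mx = -1.5 + (10*3)/(-7) = -1.5 - 4.2857 = -5.7857

y = 1.4286x - 5.7857


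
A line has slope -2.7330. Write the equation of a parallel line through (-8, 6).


Parallel lines have equal slopes.
m2 = -2.7330
b2 = 6 + 2.7330*(-8) = -15.8640

y = -2.7330x - 15.8640


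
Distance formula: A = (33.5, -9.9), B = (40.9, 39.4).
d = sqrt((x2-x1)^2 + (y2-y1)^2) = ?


dx = 40.9 - 33.5 = 7.4
dy = 39.4 + 9.9 = 49.3
d = sqrt(54.76 + 2430.49) = sqrt(2485.25) = 49.8523

49.8523


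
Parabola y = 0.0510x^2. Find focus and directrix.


a = 0.0510
1/(4a) = 4.9020
Focus = (0, 4.9020)
Directrix: y = -4.9020

Focus = (0, 4.9020), Directrix: y = -4.9020


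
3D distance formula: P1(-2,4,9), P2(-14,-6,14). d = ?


dx=-12, dy=-10, dz=5
d = sqrt(144+100+25) = sqrt(269) = 16.4012

16.4012


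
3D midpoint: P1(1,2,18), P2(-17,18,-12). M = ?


Mx = (1- 17)/2 = -8.0000
My = (2+18)/2 = 10.0000
Mz = (18- 12)/2 = 3.0000

M = (-8.0000, 10.0000, 3.0000)


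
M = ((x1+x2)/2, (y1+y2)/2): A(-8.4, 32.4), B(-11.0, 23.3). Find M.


Mx = (-8.4 - 11.0)/2 = -19.4/2 = -9.7000
My = (32.4 + 23.3)/2 = 55.7/2 = 27.8500

(-9.7000, 27.8500)


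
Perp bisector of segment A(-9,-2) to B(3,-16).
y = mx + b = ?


Midpoint = (-3, -9)
Slope of AB = dy/dx = -14/12 = -1.1667
Perp slope = -dx/dy = 12/14 = 0.8571
b = My - (perp slope)*Mx = -9 + (12*(-3))/(-14) = -9 + 2.5714 = -6.4286

y = 0.8571x - 6.4286


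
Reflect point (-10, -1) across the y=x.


Reflection rule for y=x: (y, x)
(-10, -1) -> (-1, -10)

(-1, -10)


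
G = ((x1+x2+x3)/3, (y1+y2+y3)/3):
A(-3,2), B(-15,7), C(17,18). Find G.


Gx = (-3- 15+17)/3 = -1/3 = -0.3333
Gy = (2+7+18)/3 = 27/3 = 9.0000

G = (-0.3333, 9.0000)


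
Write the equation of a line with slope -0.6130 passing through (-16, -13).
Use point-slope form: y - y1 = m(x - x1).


y + 13 = -0.6130(x + 16)
y = -0.6130x - 13 + 0.6130*(-16)
y = -0.6130x - 22.8080

y = -0.6130x - 22.8080


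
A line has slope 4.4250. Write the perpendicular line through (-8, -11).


Perpendicular slope = -1/m1 = -1/4.4250 = -0.2260
b2 = y0 - m2*x0 = -11 - 8/4.4250 = -11 - 1.8079 = -12.8079

y = -0.2260x - 12.8079


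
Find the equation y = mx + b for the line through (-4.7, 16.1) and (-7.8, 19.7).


m = (3.6)/(-3.1) = -1.1613
b = y1 - m*x1 = 16.1 - (3.6*(-4.7))/(-3.1) = 16.1 - 5.4581 = 10.6419

y = -1.1613x + 10.6419


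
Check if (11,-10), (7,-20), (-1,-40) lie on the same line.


11*(-20+ 40) + 7*(-40+ 10) - 1*(-10+ 20)
= 220 - 210 - 10 = 0

Yes, collinear (determinant = 0)


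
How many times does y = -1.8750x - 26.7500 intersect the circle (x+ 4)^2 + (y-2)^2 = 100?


Substitute y = -1.8750x - 26.7500: (x+ 4)^2 + (-1.8750x- 26.7500-2)^2 = 100
Expand to Ax^2 + Bx + C = 0, where b-k = -28.75
A = 1+m^2 = 4.515625
B = 2(m(b-k) - h) = 2(-1.8750*(-28.75) + 4) = 115.8125
C = h^2 + (b-k)^2 - r^2 = 16 + 826.5625 - 100 = 742.5625
disc = B^2-4AC = 13412.5352 - 13412.5352 = 0
disc = 0

1 intersection point (tangent)


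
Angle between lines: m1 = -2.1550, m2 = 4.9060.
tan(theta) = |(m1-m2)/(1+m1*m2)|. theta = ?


m1-m2 = -7.061
1+m1*m2 = -9.57243
tan(theta) = |-7.061/(-9.57243)| = 0.737639
theta = arctan(|-7.061/(-9.57243)|) = 36.4139 degrees (acute angle)

36.4139 degrees


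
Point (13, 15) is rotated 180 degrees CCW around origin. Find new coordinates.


cos(180) = -1, sin(180) = 0
x' = 13*(-1) - 15*0 = -13
y' = 13*0 + 15*(-1) = -15

(-13, -15)


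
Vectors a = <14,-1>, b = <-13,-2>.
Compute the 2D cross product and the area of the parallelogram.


cross = 14*(-2) + 1*(-13) = -28 - 13 = -41
Parallelogram area = |-41| = 41

cross = -41, parallelogram area = 41


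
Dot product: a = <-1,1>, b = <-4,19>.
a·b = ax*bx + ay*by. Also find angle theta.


a·b = -1*(-4) + 1*19 = 4 + 19 = 23
|a| = sqrt(1+1) = 1.4142
|b| = sqrt(16+361) = 19.4165
cos(theta) = 23/(sqrt(2)*sqrt(377)) = 23/sqrt(754) = 0.837611
theta = arccos(23/sqrt(754)) = 33.1113 degrees

a·b = 23, theta = 33.1113 deg


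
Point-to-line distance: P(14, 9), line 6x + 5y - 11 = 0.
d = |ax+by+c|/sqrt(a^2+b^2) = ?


|6*14 + 5*9 - 11| = |118| = 118
sqrt(36 + 25) = sqrt(61) = 7.8102
d = 118/sqrt(61) = 15.1084

15.1084


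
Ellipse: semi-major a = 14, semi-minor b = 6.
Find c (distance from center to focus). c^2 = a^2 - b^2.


c^2 = 14^2 - 6^2 = 196 - 36 = 160
c = sqrt(160) = 12.6491

c = 12.6491


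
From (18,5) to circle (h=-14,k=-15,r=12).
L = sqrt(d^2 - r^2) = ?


d = sqrt((18+ 14)^2 + (5+ 15)^2) = sqrt(1024+400) = 37.7359
L = sqrt(1424.0000 - 144) = sqrt(1280.0000) = 35.7771

35.7771


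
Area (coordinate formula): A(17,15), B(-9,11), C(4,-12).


17*(11+ 12) = 391
-9*(-12-15) = 243
4*(15-11) = 16
sum = 650
Area = |650|/2 = 325.0000

325.0000 sq units


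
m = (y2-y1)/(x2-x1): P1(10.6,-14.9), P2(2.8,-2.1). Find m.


dy = -2.1 + 14.9 = 12.8
dx = 2.8 - 10.6 = -7.8
m = 12.8/(-7.8) = -1.6410

m = -1.6410


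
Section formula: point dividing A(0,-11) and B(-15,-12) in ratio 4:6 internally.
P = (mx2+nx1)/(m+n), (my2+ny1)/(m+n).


Px = (4*(-15) + 6*0)/10 = -60/10 = -6.0000
Py = (4*(-12) + 6*(-11))/10 = -114/10 = -11.4000

P = (-6.0000, -11.4000)


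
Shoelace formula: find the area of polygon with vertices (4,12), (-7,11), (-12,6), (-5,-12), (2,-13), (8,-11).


sum(xi*y_{i+1}) = 4*11 - 7*6 - 12*(-12) - 5*(-13) + 2*(-11) + 8*12 = 285
sum(yi*x_{i+1}) = 12*(-7) + 11*(-12) + 6*(-5) - 12*2 - 13*8 - 11*4 = -418
Area = |285 + 418|/2 = 703/2 = 351.5000

351.5000 sq units


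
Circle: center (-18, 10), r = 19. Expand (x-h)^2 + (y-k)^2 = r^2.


(x+ 18)^2 + (y-10)^2 = 19^2
D = -2h = 36, E = -2k = -20
F = h^2+k^2-r^2 = 324+100-361 = 63

x^2 + y^2 + 36x - 20y + 63 = 0


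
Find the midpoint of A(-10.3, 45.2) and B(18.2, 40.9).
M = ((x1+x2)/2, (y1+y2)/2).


Mx = (-10.3 + 18.2)/2 = 7.9/2 = 3.9500
My = (45.2 + 40.9)/2 = 86.1/2 = 43.0500

(3.9500, 43.0500)


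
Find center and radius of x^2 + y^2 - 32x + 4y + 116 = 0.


h = -D/2 = 32/2 = 16
k = -E/2 = -4/2 = -2
r^2 = h^2 + k^2 - F = 256 + 4 - 116 = 144
r = 12

Center (16, -2), radius = 12


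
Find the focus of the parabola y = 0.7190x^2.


a = 0.7190
4a = 2.8760
focus = (0, 1/2.8760) = (0, 0.3477)

Focus = (0, 0.3477)


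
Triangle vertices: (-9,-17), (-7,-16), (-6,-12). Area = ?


-9*(-16+ 12) = 36
-7*(-12+ 17) = -35
-6*(-17+ 16) = 6
sum = 7
Area = |7|/2 = 3.5000

3.5000 sq units


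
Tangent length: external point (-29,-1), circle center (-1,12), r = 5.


d = sqrt((-29+ 1)^2 + (-1-12)^2) = sqrt(784+169) = 30.8707
L = sqrt(953.0000 - 25) = sqrt(928.0000) = 30.4631

30.4631


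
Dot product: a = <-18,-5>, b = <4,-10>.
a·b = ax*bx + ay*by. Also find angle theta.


a·b = -18*4 - 5*(-10) = -72 + 50 = -22
|a| = sqrt(324+25) = 18.6815
|b| = sqrt(16+100) = 10.7703
cos(theta) = -22/(sqrt(349)*sqrt(116)) = -22/sqrt(40484) = -0.109340
theta = arccos(-22/sqrt(40484)) = 96.2773 degrees

a·b = -22, theta = 96.2773 deg


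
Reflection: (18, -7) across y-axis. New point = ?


Reflection rule for y-axis: (-x, y)
(18, -7) -> (-18, -7)

(-18, -7)


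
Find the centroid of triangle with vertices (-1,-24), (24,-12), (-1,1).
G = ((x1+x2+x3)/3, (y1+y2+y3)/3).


Gx = (-1+24- 1)/3 = 22/3 = 7.3333
Gy = (-24- 12+1)/3 = -35/3 = -11.6667

G = (7.3333, -11.6667)


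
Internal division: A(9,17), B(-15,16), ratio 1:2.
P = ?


Px = (1*(-15) + 2*9)/3 = 3/3 = 1.0000
Py = (1*16 + 2*17)/3 = 50/3 = 16.6667

P = (1.0000, 16.6667)


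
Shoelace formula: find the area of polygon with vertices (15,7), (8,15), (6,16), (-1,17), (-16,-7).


sum(xi*y_{i+1}) = 15*15 + 8*16 + 6*17 - 1*(-7) - 16*7 = 350
sum(yi*x_{i+1}) = 7*8 + 15*6 + 16*(-1) + 17*(-16) - 7*15 = -247
Area = |350 + 247|/2 = 597/2 = 298.5000

298.5000 sq units


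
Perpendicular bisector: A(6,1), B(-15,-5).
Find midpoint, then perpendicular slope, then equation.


Midpoint = (-4.5, -2)
Slope of AB = dy/dx = -6/(-21) = 0.2857
Perp slope = -dx/dy = -21/6 = -3.5000
b = My - (perp slope)*Mx = -2 + (-21*(-4.5))/(-6) = -2 - 15.7500 = -17.7500

y = -3.5000x - 17.7500


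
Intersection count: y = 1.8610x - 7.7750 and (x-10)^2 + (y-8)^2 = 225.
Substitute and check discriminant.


Substitute y = 1.8610x - 7.7750: (x-10)^2 + (1.8610x- 7.7750-8)^2 = 225
Expand to Ax^2 + Bx + C = 0, where b-k = -15.775
A = 1+m^2 = 4.463321
B = 2(m(b-k) - h) = 2(1.8610*(-15.775) - 10) = -78.71455
C = h^2 + (b-k)^2 - r^2 = 100 + 248.850625 - 225 = 123.850625
disc = B^2-4AC = 6195.9804 - 2211.1404 = 3984.8400
disc > 0

2 intersection points


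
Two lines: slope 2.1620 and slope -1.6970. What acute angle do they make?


m1-m2 = 3.859
1+m1*m2 = -2.668914
tan(theta) = |3.859/(-2.668914)| = 1.445906
theta = arctan(|3.859/(-2.668914)|) = 55.3320 degrees (acute angle)

55.3320 degrees


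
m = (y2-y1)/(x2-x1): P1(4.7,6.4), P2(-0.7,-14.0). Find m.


dy = -14.0 - 6.4 = -20.4
dx = -0.7 - 4.7 = -5.4
m = -20.4/(-5.4) = 3.7778

m = 3.7778


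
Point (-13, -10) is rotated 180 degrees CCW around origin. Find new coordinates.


cos(180) = -1, sin(180) = 0
x' = -13*(-1) + 10*0 = 13
y' = -13*0 - 10*(-1) = 10

(13, 10)


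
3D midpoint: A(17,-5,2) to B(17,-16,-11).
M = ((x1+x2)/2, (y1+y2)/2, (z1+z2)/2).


Mx = (17+17)/2 = 17.0000
My = (-5- 16)/2 = -10.5000
Mz = (2- 11)/2 = -4.5000

M = (17.0000, -10.5000, -4.5000)


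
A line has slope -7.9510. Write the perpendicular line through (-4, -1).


Perpendicular slope = -1/m1 = -1/(-7.9510) = 0.1258
b2 = y0 - m2*x0 = -1 - 4/(-7.9510) = -1 + 0.5031 = -0.4969

y = 0.1258x - 0.4969


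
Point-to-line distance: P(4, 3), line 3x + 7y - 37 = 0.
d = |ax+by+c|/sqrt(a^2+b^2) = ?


|3*4 + 7*3 - 37| = |-4| = 4
sqrt(9 + 49) = sqrt(58) = 7.6158
d = 4/sqrt(58) = 0.5252

0.5252


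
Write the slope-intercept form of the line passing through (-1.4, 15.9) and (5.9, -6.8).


m = (-22.7)/(7.3) = -3.1096
b = y1 - m*x1 = 15.9 - (-22.7*(-1.4))/(7.3) = 15.9 - 4.3534 = 11.5466

y = -3.1096x + 11.5466


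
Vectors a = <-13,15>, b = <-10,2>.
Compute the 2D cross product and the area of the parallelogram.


cross = -13*2 - 15*(-10) = -26 + 150 = 124
Parallelogram area = |124| = 124

cross = 124, parallelogram area = 124


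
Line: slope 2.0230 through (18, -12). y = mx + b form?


y + 12 = 2.0230(x - 18)
y = 2.0230x - 12 - 2.0230*18
y = 2.0230x - 48.4140

y = 2.0230x - 48.4140


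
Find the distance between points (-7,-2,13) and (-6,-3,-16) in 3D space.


dx=1, dy=-1, dz=-29
d = sqrt(1+1+841) = sqrt(843) = 29.0345

29.0345


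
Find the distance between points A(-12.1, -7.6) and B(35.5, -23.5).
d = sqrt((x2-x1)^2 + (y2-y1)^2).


dx = 35.5 + 12.1 = 47.6
dy = -23.5 + 7.6 = -15.9
d = sqrt(2265.76 + 252.81) = sqrt(2518.57) = 50.1854

50.1854


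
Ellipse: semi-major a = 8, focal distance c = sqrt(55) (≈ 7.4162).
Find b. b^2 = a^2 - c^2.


b^2 = 8^2 - (sqrt(55))^2 = 64 - 55 = 9
b = sqrt(9) = 3

b = 3


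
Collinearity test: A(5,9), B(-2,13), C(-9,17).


5*(13-17) - 2*(17-9) - 9*(9-13)
= -20 - 16 + 36 = 0

Yes, collinear (determinant = 0)


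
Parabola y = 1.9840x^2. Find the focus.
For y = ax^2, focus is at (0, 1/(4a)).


a = 1.9840
4a = 7.9360
focus = (0, 1/7.9360) = (0, 0.1260)

Focus = (0, 0.1260)


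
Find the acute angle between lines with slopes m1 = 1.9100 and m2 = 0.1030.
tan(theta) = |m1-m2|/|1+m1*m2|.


m1-m2 = 1.807
1+m1*m2 = 1.19673
tan(theta) = |1.807/1.19673| = 1.509948
theta = arctan(|1.807/1.19673|) = 56.4845 degrees (acute angle)

56.4845 degrees


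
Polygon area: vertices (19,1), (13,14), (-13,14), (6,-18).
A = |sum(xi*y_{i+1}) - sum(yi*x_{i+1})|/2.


sum(xi*y_{i+1}) = 19*14 + 13*14 - 13*(-18) + 6*1 = 688
sum(yi*x_{i+1}) = 1*13 + 14*(-13) + 14*6 - 18*19 = -427
Area = |688 + 427|/2 = 1115/2 = 557.5000

557.5000 sq units


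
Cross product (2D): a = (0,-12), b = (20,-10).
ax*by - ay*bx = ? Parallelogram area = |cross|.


cross = 0*(-10) + 12*20 = 0 + 240 = 240
Parallelogram area = |240| = 240

cross = 240, parallelogram area = 240


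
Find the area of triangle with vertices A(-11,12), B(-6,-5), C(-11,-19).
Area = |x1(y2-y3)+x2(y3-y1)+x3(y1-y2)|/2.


-11*(-5+ 19) = -154
-6*(-19-12) = 186
-11*(12+ 5) = -187
sum = -155
Area = |-155|/2 = 77.5000

77.5000 sq units


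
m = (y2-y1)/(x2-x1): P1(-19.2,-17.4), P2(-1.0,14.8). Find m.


dy = 14.8 + 17.4 = 32.2
dx = -1.0 + 19.2 = 18.2
m = 32.2/18.2 = 1.7692

m = 1.7692


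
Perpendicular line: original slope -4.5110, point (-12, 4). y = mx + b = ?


Perpendicular slope = -1/m1 = -1/(-4.5110) = 0.2217
b2 = y0 - m2*x0 = 4 - 12/(-4.5110) = 4 + 2.6602 = 6.6602

y = 0.2217x + 6.6602


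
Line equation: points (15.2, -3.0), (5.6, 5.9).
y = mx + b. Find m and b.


m = (8.9)/(-9.6) = -0.9271
b = y1 - m*x1 = -3.0 - (8.9*15.2)/(-9.6) = -3.0 + 14.0917 = 11.0917

y = -0.9271x + 11.0917


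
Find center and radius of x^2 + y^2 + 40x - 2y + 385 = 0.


h = -D/2 = -40/2 = -20
k = -E/2 = 2/2 = 1
r^2 = h^2 + k^2 - F = 400 + 1 - 385 = 16
r = 4

Center (-20, 1), radius = 4


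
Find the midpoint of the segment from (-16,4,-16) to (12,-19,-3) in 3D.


Mx = (-16+12)/2 = -2.0000
My = (4- 19)/2 = -7.5000
Mz = (-16- 3)/2 = -9.5000

M = (-2.0000, -7.5000, -9.5000)


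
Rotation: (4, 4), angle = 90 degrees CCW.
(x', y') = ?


cos(90) = 0, sin(90) = 1
x' = 4*0 - 4*1 = -4
y' = 4*1 + 4*0 = 4

(-4, 4)


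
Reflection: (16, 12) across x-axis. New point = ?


Reflection rule for x-axis: (x, -y)
(16, 12) -> (16, -12)

(16, -12)


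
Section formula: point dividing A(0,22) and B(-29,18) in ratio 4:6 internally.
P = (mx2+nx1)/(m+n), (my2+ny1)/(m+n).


Px = (4*(-29) + 6*0)/10 = -116/10 = -11.6000
Py = (4*18 + 6*22)/10 = 204/10 = 20.4000

P = (-11.6000, 20.4000)


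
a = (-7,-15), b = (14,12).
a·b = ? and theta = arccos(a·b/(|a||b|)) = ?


a·b = -7*14 - 15*12 = -98 - 180 = -278
|a| = sqrt(49+225) = 16.5529
|b| = sqrt(196+144) = 18.4391
cos(theta) = -278/(sqrt(274)*sqrt(340)) = -278/sqrt(93160) = -0.910815
theta = arccos(-278/sqrt(93160)) = 155.6182 degrees

a·b = -278, theta = 155.6182 deg


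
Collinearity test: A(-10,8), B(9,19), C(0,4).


-10*(19-4) + 9*(4-8) + 0*(8-19)
= -150 - 36 + 0 = -186

No, not collinear (determinant = -186)


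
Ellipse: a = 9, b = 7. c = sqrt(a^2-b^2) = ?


c^2 = 9^2 - 7^2 = 81 - 49 = 32
c = sqrt(32) = 5.6569

c = 5.6569


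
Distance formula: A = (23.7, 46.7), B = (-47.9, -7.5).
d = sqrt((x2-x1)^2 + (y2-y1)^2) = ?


dx = -47.9 - 23.7 = -71.6
dy = -7.5 - 46.7 = -54.2
d = sqrt(5126.56 + 2937.64) = sqrt(8064.2) = 89.8009

89.8009


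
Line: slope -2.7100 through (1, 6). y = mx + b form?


y - 6 = -2.7100(x - 1)
y = -2.7100x + 6 + 2.7100*1
y = -2.7100x + 8.7100

y = -2.7100x + 8.7100


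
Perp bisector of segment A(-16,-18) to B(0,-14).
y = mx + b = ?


Midpoint = (-8, -16)
Slope of AB = dy/dx = 4/16 = 0.2500
Perp slope = -dx/dy = -16/4 = -4.0000
b = My - (perp slope)*Mx = -16 + (16*(-8))/4 = -16 - 32.0000 = -48.0000

y = -4.0000x - 48.0000


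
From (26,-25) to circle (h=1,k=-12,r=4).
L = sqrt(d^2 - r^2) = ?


d = sqrt((26-1)^2 + (-25+ 12)^2) = sqrt(625+169) = 28.1780
L = sqrt(794.0000 - 16) = sqrt(778.0000) = 27.8927

27.8927


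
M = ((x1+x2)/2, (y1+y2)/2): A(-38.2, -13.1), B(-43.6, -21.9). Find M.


Mx = (-38.2 - 43.6)/2 = -81.8/2 = -40.9000
My = (-13.1 - 21.9)/2 = -35.0/2 = -17.5000

(-40.9000, -17.5000)


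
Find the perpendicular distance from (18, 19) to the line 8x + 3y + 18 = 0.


|8*18 + 3*19 + 18| = |219| = 219
sqrt(64 + 9) = sqrt(73) = 8.5440
d = 219/sqrt(73) = 25.6320

25.6320


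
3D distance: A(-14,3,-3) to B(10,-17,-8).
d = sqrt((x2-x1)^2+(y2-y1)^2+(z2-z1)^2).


dx=24, dy=-20, dz=-5
d = sqrt(576+400+25) = sqrt(1001) = 31.6386

31.6386


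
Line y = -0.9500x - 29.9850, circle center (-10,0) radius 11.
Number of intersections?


Substitute y = -0.9500x - 29.9850: (x+ 10)^2 + (-0.9500x- 29.9850-0)^2 = 121
Expand to Ax^2 + Bx + C = 0, where b-k = -29.985
A = 1+m^2 = 1.9025
B = 2(m(b-k) - h) = 2(-0.9500*(-29.985) + 10) = 76.9715
C = h^2 + (b-k)^2 - r^2 = 100 + 899.100225 - 121 = 878.100225
disc = B^2-4AC = 5924.6118 - 6682.3427 = -757.7309
disc < 0

0 intersection points


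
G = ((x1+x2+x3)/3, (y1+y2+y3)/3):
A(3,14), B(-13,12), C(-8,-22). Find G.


Gx = (3- 13- 8)/3 = -18/3 = -6.0000
Gy = (14+12- 22)/3 = 4/3 = 1.3333

G = (-6.0000, 1.3333)


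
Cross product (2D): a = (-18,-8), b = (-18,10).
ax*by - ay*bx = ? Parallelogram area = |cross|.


cross = -18*10 + 8*(-18) = -180 - 144 = -324
Parallelogram area = |-324| = 324

cross = -324, parallelogram area = 324


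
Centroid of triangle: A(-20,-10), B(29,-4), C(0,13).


Gx = (-20+29+0)/3 = 9/3 = 3.0000
Gy = (-10- 4+13)/3 = -1/3 = -0.3333

G = (3.0000, -0.3333)


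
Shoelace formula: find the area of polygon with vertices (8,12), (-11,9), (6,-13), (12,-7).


sum(xi*y_{i+1}) = 8*9 - 11*(-13) + 6*(-7) + 12*12 = 317
sum(yi*x_{i+1}) = 12*(-11) + 9*6 - 13*12 - 7*8 = -290
Area = |317 + 290|/2 = 607/2 = 303.5000

303.5000 sq units


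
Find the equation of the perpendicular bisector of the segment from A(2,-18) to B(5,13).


Midpoint = (3.5, -2.5)
Slope of AB = dy/dx = 31/3 = 10.3333
Perp slope = -dx/dy = -3/31 = -0.0968
b = My - (perp slope)*Mx = -2.5 + (3*3.5)/31 = -2.5 + 0.3387 = -2.1613

y = -0.0968x - 2.1613


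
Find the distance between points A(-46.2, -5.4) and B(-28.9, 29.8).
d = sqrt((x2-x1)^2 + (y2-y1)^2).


dx = -28.9 + 46.2 = 17.3
dy = 29.8 + 5.4 = 35.2
d = sqrt(299.29 + 1239.04) = sqrt(1538.33) = 39.2216

39.2216


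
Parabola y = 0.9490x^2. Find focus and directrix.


a = 0.9490
1/(4a) = 0.2634
Focus = (0, 0.2634)
Directrix: y = -0.2634

Focus = (0, 0.2634), Directrix: y = -0.2634


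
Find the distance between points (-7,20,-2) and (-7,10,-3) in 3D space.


dx=0, dy=-10, dz=-1
d = sqrt(0+100+1) = sqrt(101) = 10.0499

10.0499


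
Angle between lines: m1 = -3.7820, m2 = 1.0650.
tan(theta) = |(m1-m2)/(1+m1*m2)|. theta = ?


m1-m2 = -4.847
1+m1*m2 = -3.02783
tan(theta) = |-4.847/(-3.02783)| = 1.600816
theta = arctan(|-4.847/(-3.02783)|) = 58.0078 degrees (acute angle)

58.0078 degrees


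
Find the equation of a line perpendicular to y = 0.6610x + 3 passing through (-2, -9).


Perpendicular slope = -1/m1 = -1/0.6610 = -1.5129
b2 = y0 - m2*x0 = -9 - 2/0.6610 = -9 - 3.0257 = -12.0257

y = -1.5129x - 12.0257


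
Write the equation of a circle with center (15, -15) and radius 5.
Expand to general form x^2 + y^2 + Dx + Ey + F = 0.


(x-15)^2 + (y+ 15)^2 = 5^2
D = -2h = -30, E = -2k = 30
F = h^2+k^2-r^2 = 225+225-25 = 425

x^2 + y^2 - 30x + 30y + 425 = 0


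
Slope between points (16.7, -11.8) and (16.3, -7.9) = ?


dy = -7.9 + 11.8 = 3.9
dx = 16.3 - 16.7 = -0.4
m = 3.9/(-0.4) = -9.7500

m = -9.7500


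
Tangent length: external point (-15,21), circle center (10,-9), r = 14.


d = sqrt((-15-10)^2 + (21+ 9)^2) = sqrt(625+900) = 39.0512
L = sqrt(1525.0000 - 196) = sqrt(1329.0000) = 36.4555

36.4555


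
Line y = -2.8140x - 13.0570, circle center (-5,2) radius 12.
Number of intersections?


Substitute y = -2.8140x - 13.0570: (x+ 5)^2 + (-2.8140x- 13.0570-2)^2 = 144
Expand to Ax^2 + Bx + C = 0, where b-k = -15.057
A = 1+m^2 = 8.918596
B = 2(m(b-k) - h) = 2(-2.8140*(-15.057) + 5) = 94.740796
C = h^2 + (b-k)^2 - r^2 = 25 + 226.713249 - 144 = 107.713249
disc = B^2-4AC = 8975.8184 - 3842.6038 = 5133.2146
disc > 0

2 intersection points


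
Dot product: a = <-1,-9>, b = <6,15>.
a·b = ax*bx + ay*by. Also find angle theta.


a·b = -1*6 - 9*15 = -6 - 135 = -141
|a| = sqrt(1+81) = 9.0554
|b| = sqrt(36+225) = 16.1555
cos(theta) = -141/(sqrt(82)*sqrt(261)) = -141/sqrt(21402) = -0.963811
theta = arccos(-141/sqrt(21402)) = 164.5388 degrees

a·b = -141, theta = 164.5388 deg


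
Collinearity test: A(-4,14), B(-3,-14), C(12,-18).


-4*(-14+ 18) - 3*(-18-14) + 12*(14+ 14)
= -16 + 96 + 336 = 416

No, not collinear (determinant = 416)


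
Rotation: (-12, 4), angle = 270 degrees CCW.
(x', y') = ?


cos(270) = 0, sin(270) = -1
x' = -12*0 - 4*(-1) = 4
y' = -12*(-1) + 4*0 = 12

(4, 12)


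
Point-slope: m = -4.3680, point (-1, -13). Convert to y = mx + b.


y + 13 = -4.3680(x + 1)
y = -4.3680x - 13 + 4.3680*(-1)
y = -4.3680x - 17.3680

y = -4.3680x - 17.3680


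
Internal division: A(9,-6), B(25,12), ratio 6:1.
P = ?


Px = (6*25 + 1*9)/7 = 159/7 = 22.7143
Py = (6*12 + 1*(-6))/7 = 66/7 = 9.4286

P = (22.7143, 9.4286)


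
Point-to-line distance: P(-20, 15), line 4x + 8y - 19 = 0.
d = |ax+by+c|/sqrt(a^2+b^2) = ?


|4*(-20) + 8*15 - 19| = |21| = 21
sqrt(16 + 64) = sqrt(80) = 8.9443
d = 21/sqrt(80) = 2.3479

2.3479


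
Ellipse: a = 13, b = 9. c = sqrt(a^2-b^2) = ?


c^2 = 13^2 - 9^2 = 169 - 81 = 88
c = sqrt(88) = 9.3808

c = 9.3808


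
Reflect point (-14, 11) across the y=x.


Reflection rule for y=x: (y, x)
(-14, 11) -> (11, -14)

(11, -14)
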